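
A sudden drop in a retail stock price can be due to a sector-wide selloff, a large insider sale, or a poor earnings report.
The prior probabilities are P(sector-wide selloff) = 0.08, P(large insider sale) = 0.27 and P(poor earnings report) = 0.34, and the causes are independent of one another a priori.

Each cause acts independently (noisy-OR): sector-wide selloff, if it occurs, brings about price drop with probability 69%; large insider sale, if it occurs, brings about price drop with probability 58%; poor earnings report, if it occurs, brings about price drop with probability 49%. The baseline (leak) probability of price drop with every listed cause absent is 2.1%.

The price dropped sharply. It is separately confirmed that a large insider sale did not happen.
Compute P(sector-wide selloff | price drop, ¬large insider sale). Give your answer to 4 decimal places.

P(sector-wide selloff | price drop, ¬large insider sale) ≈ 0.2608

Under noisy-OR, P(price drop | causes) = 1 − (1−0.021)·∏(1−qᵢ) over the active causes.
Sum P(price drop|·) weighted by the priors over the 4 (sector-wide selloff, poor earnings report) configurations:
  P(price drop | ¬large insider sale) = 0.021·0.92·0.66 + 0.50071·0.92·0.34 + 0.69651·0.08·0.66 + 0.84522·0.08·0.34
        = 0.012751 + 0.156622 + 0.036776 + 0.022990 = 0.229139
Keeping only the sector-wide selloff-present terms gives 0.059766, so
  P(sector-wide selloff | price drop, ¬large insider sale) = 0.059766 / 0.229139 ≈ 0.2608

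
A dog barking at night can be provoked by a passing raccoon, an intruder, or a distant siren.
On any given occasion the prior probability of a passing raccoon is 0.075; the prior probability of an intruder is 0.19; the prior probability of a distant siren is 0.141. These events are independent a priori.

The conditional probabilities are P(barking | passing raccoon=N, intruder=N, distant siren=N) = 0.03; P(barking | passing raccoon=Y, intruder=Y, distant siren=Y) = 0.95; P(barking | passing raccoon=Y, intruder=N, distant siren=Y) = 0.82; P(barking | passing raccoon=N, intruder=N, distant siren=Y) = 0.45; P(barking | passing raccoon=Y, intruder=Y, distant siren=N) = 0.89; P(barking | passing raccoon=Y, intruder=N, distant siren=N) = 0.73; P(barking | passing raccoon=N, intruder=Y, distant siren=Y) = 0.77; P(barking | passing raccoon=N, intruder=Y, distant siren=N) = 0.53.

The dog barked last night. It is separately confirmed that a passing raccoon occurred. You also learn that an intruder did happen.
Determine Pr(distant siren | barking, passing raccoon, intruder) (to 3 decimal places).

By total probability over both values of distant siren:
  P(barking | passing raccoon, intruder) = 0.89*0.859 + 0.95*0.141
        = 0.764510 + 0.133950 = 0.898460
Keeping only the distant siren-present terms gives 0.133950, so
  P(distant siren | barking, passing raccoon, intruder) = 0.133950 / 0.898460 ≈ 0.149

Pr(distant siren | barking, passing raccoon, intruder) ≈ 0.149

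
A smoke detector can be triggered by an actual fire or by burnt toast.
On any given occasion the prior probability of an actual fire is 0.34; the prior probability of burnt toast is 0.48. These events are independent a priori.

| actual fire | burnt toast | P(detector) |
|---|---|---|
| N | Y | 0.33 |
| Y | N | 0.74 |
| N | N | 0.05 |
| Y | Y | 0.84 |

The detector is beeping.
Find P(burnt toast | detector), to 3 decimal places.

P(burnt toast | detector) ≈ 0.620

P(detector) = 0.05×0.66×0.52 + 0.33×0.66×0.48 + 0.74×0.34×0.52 + 0.84×0.34×0.48 = 0.017160 + 0.104544 + 0.130832 + 0.137088 = 0.389624
Of this, 0.241632 comes from 0.104544 + 0.137088 (the burnt toast=true cases).
P(burnt toast | detector) = 0.241632 / 0.389624 ≈ 0.620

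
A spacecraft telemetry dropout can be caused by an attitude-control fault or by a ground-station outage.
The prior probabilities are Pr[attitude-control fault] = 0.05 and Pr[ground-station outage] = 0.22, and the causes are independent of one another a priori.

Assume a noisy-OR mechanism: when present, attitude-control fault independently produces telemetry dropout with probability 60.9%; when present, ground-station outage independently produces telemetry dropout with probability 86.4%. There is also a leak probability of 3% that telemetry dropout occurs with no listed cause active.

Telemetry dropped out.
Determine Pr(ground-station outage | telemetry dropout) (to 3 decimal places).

Pr(ground-station outage | telemetry dropout) ≈ 0.805

Under noisy-OR, P(telemetry dropout | causes) = 1 − (1−0.03)·∏(1−qᵢ) over the active causes.
Numerator (weight on configurations with ground-station outage): 0.181429 + 0.010433 = 0.191862
The normalizing constant is 0.03*0.95*0.78 + 0.86808*0.95*0.22 + 0.62073*0.05*0.78 + 0.948419*0.05*0.22 = 0.238300
Posterior = 0.191862 / 0.238300 ≈ 0.805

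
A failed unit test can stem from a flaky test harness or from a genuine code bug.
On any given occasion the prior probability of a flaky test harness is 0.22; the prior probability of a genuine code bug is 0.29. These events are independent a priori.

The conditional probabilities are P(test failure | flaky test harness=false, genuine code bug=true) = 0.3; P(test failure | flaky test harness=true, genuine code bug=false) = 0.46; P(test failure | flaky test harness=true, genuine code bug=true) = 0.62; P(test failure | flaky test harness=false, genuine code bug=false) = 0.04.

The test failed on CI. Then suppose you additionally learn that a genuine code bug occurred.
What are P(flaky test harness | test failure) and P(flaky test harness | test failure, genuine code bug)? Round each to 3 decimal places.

Enumerate the 4 (flaky test harness, genuine code bug) configurations and weight by the priors:
  P(test failure) = 0.04×0.78×0.71 + 0.3×0.78×0.29 + 0.46×0.22×0.71 + 0.62×0.22×0.29
        = 0.022152 + 0.067860 + 0.071852 + 0.039556 = 0.201420
Configurations with flaky test harness contribute 0.111408, so
  P(flaky test harness | test failure) = 0.111408 / 0.201420 ≈ 0.553

With the extra evidence:
P(test failure | genuine code bug) = 0.3×0.78 + 0.62×0.22 = 0.234000 + 0.136400 = 0.370400
Restricting to configurations with flaky test harness present: 0.62×0.22 = 0.136400.
So P(flaky test harness | test failure, genuine code bug) = 0.136400/0.370400 ≈ 0.368.
— genuine code bug explains away the evidence for flaky test harness.

P(flaky test harness | test failure) ≈ 0.553; P(flaky test harness | test failure, genuine code bug) ≈ 0.368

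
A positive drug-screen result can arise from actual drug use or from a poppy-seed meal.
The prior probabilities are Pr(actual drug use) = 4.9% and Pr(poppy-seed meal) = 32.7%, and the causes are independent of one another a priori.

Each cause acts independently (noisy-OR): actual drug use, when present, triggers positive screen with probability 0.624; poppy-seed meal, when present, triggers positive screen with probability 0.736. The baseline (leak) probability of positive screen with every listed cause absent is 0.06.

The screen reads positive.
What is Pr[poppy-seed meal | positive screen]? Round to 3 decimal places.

Pr[poppy-seed meal | positive screen] ≈ 0.806

Under noisy-OR, P(positive screen | causes) = 1 − (1−0.06)·∏(1−qᵢ) over the active causes.
P(positive screen) = 0.06×0.951×0.673 + 0.75184×0.951×0.327 + 0.64656×0.049×0.673 + 0.906692×0.049×0.327 = 0.038401 + 0.233805 + 0.021322 + 0.014528 = 0.308056
Restricting to configurations with poppy-seed meal present: 0.233805 + 0.014528 = 0.248333.
So P(poppy-seed meal | positive screen) = 0.248333/0.308056 ≈ 0.806.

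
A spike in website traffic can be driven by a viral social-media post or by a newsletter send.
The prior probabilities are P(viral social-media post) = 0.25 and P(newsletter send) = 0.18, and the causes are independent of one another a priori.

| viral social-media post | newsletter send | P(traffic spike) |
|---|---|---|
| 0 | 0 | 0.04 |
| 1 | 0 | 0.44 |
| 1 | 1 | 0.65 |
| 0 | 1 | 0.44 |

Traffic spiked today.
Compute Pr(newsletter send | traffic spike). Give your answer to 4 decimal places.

By total probability over the 4 (viral social-media post, newsletter send) configurations:
  P(traffic spike) = 0.04×0.75×0.82 + 0.44×0.75×0.18 + 0.44×0.25×0.82 + 0.65×0.25×0.18
        = 0.024600 + 0.059400 + 0.090200 + 0.029250 = 0.203450
The terms with newsletter send present sum to 0.088650, so
  P(newsletter send | traffic spike) = 0.088650 / 0.203450 ≈ 0.4357

Pr(newsletter send | traffic spike) ≈ 0.4357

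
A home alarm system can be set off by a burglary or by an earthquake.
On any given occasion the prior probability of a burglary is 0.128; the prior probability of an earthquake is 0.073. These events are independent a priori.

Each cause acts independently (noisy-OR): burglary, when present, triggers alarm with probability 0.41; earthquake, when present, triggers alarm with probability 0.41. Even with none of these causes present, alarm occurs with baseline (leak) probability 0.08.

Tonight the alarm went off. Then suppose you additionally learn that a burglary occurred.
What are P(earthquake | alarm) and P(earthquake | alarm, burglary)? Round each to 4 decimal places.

Under noisy-OR, P(alarm | causes) = 1 − (1−0.08)·∏(1−qᵢ) over the active causes.
Numerator (weight on configurations with earthquake): 0.029104 + 0.006352 = 0.035456
Normalizer over all consistent configurations: 0.08×0.872×0.927 + 0.4572×0.872×0.073 + 0.4572×0.128×0.927 + 0.679748×0.128×0.073 = 0.154374
Posterior = 0.035456 / 0.154374 ≈ 0.2297

With the extra evidence:
For the numerator, keep only earthquake=true terms: 0.679748·0.073 = 0.049622
Normalizer over all consistent configurations: 0.4572·0.927 + 0.679748·0.073 = 0.473446
P(earthquake | alarm, burglary) = 0.049622/0.473446 ≈ 0.1048
This is intercausal reasoning (explaining away): once burglary accounts for the alarm, earthquake becomes less likely.

P(earthquake | alarm) ≈ 0.2297; P(earthquake | alarm, burglary) ≈ 0.1048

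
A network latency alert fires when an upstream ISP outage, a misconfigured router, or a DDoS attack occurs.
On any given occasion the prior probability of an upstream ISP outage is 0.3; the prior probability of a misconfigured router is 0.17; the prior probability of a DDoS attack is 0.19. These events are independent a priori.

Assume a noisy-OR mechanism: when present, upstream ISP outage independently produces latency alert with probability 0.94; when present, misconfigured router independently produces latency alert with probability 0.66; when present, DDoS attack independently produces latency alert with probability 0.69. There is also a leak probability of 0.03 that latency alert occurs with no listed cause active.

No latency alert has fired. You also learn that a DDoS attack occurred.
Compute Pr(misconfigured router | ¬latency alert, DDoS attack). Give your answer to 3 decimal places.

Under noisy-OR, P(latency alert | causes) = 1 − (1−0.03)·∏(1−qᵢ) over the active causes.
Numerator (weight on configurations with misconfigured router): 0.012166 + 0.000313 = 0.012479
Denominator P(¬latency alert | DDoS attack): 0.3007*0.7*0.83 + 0.102238*0.7*0.17 + 0.018042*0.3*0.83 + 0.006134*0.3*0.17 = 0.191678
P(misconfigured router | ¬latency alert, DDoS attack) = 0.012479/0.191678 ≈ 0.065

Pr(misconfigured router | ¬latency alert, DDoS attack) ≈ 0.065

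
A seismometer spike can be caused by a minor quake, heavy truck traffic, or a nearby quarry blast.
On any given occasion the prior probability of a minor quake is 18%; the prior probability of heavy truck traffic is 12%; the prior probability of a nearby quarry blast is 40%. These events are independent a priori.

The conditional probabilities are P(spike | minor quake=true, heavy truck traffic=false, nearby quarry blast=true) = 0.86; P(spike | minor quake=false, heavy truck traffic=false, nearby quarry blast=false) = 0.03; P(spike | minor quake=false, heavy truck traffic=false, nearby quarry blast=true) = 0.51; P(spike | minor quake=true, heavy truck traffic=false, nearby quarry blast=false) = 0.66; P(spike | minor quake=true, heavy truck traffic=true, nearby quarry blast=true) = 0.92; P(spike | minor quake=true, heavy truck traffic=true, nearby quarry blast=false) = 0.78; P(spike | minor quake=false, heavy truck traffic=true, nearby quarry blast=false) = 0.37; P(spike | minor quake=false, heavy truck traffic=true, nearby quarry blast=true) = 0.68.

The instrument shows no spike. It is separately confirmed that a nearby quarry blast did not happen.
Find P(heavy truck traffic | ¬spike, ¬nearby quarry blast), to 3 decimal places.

P(heavy truck traffic | ¬spike, ¬nearby quarry blast) ≈ 0.081

By total probability over the 4 (minor quake, heavy truck traffic) configurations:
  P(¬spike | ¬nearby quarry blast) = 0.97*0.82*0.88 + 0.63*0.82*0.12 + 0.34*0.18*0.88 + 0.22*0.18*0.12
        = 0.699952 + 0.061992 + 0.053856 + 0.004752 = 0.820552
The terms with heavy truck traffic present sum to 0.066744, so
  P(heavy truck traffic | ¬spike, ¬nearby quarry blast) = 0.066744 / 0.820552 ≈ 0.081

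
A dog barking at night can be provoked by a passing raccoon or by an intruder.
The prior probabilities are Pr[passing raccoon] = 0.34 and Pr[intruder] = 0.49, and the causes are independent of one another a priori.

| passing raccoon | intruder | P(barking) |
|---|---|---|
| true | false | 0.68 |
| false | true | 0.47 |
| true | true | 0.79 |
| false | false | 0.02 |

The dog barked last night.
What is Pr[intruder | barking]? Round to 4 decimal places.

Pr[intruder | barking] ≈ 0.6947

Sum P(barking|·) weighted by the priors over the 4 (passing raccoon, intruder) configurations:
  P(barking) = 0.02·0.66·0.51 + 0.47·0.66·0.49 + 0.68·0.34·0.51 + 0.79·0.34·0.49
        = 0.006732 + 0.151998 + 0.117912 + 0.131614 = 0.408256
The terms with intruder present sum to 0.283612, so
  P(intruder | barking) = 0.283612 / 0.408256 ≈ 0.6947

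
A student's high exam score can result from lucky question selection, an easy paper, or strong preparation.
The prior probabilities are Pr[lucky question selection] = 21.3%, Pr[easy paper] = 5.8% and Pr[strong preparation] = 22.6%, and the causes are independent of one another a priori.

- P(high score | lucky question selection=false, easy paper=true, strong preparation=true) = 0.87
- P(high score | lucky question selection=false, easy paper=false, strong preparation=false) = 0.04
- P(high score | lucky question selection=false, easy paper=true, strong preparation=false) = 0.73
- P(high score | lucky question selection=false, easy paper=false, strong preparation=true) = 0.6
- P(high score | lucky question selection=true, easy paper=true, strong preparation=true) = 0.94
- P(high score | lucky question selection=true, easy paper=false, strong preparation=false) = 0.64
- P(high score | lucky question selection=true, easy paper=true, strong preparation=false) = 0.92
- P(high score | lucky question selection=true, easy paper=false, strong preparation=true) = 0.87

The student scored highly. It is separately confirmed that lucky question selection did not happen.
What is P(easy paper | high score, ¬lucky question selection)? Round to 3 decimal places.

Weight on easy paper=true, given the evidence: 0.032771 + 0.011404 = 0.044175
Denominator P(high score | ¬lucky question selection): 0.04*0.942*0.774 + 0.6*0.942*0.226 + 0.73*0.058*0.774 + 0.87*0.058*0.226 = 0.201074
P(easy paper | high score, ¬lucky question selection) = 0.044175/0.201074 ≈ 0.220

P(easy paper | high score, ¬lucky question selection) ≈ 0.220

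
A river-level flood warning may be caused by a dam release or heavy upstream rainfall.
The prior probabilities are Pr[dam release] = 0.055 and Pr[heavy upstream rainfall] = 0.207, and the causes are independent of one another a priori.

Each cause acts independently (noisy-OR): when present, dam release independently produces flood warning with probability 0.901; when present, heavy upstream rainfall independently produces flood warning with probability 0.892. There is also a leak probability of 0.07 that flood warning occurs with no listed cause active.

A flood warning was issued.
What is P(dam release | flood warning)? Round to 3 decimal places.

P(dam release | flood warning) ≈ 0.182

Under noisy-OR, P(flood warning | causes) = 1 − (1−0.07)·∏(1−qᵢ) over the active causes.
Numerator (weight on configurations with dam release): 0.039599 + 0.011272 = 0.050871
The normalizing constant is 0.07×0.945×0.793 + 0.89956×0.945×0.207 + 0.90793×0.055×0.793 + 0.990056×0.055×0.207 = 0.279295
Posterior = 0.050871 / 0.279295 ≈ 0.182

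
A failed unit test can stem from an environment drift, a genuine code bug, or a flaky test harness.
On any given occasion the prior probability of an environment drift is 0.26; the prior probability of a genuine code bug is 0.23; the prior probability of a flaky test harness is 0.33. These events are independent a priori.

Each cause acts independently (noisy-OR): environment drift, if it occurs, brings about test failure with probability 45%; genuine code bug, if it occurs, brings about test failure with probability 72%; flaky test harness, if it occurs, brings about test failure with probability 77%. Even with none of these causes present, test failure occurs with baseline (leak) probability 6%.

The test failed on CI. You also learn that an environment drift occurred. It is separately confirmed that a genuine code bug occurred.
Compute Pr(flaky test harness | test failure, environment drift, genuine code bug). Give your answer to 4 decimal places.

Under noisy-OR, P(test failure | causes) = 1 − (1−0.06)·∏(1−qᵢ) over the active causes.
Enumerate both values of flaky test harness and weight by the priors:
  P(test failure | environment drift, genuine code bug) = 0.85524×0.67 + 0.966705×0.33
        = 0.573011 + 0.319013 = 0.892024
Keeping only the flaky test harness-present terms gives 0.319013, so
  P(flaky test harness | test failure, environment drift, genuine code bug) = 0.319013 / 0.892024 ≈ 0.3576

Pr(flaky test harness | test failure, environment drift, genuine code bug) ≈ 0.3576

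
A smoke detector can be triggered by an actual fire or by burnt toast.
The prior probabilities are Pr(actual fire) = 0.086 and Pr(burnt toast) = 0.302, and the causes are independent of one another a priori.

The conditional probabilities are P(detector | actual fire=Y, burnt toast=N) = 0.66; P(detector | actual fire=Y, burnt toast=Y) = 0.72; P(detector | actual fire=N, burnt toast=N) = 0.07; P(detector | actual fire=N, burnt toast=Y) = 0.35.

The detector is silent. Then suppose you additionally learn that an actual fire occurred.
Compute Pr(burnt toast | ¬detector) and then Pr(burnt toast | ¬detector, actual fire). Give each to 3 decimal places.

For the numerator, keep only burnt toast=true terms: 0.179418 + 0.007272 = 0.186690
Normalizer over all consistent configurations: 0.93·0.914·0.698 + 0.65·0.914·0.302 + 0.34·0.086·0.698 + 0.28·0.086·0.302 = 0.800414
Posterior = 0.186690 / 0.800414 ≈ 0.233

Now also conditioning on actual fire=true:
Sum P(¬detector|·) weighted by the priors over both values of burnt toast:
  P(¬detector | actual fire) = 0.34*0.698 + 0.28*0.302
        = 0.237320 + 0.084560 = 0.321880
The terms with burnt toast present sum to 0.084560, so
  P(burnt toast | ¬detector, actual fire) = 0.084560 / 0.321880 ≈ 0.263

Pr(burnt toast | ¬detector) ≈ 0.233; Pr(burnt toast | ¬detector, actual fire) ≈ 0.263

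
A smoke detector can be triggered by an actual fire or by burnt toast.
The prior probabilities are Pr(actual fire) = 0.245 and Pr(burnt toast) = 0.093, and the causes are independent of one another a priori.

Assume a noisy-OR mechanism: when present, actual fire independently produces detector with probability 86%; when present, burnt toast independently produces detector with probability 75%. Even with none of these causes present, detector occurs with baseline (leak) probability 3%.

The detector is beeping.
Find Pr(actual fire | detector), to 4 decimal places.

Under noisy-OR, P(detector | causes) = 1 − (1−0.03)·∏(1−qᵢ) over the active causes.
P(detector) = 0.03·0.755·0.907 + 0.7575·0.755·0.093 + 0.8642·0.245·0.907 + 0.96605·0.245·0.093 = 0.020544 + 0.053188 + 0.192038 + 0.022011 = 0.287781
The actual fire-present share is 0.192038 + 0.022011 = 0.214049.
Hence the posterior is 0.214049/0.287781 ≈ 0.7438.

Pr(actual fire | detector) ≈ 0.7438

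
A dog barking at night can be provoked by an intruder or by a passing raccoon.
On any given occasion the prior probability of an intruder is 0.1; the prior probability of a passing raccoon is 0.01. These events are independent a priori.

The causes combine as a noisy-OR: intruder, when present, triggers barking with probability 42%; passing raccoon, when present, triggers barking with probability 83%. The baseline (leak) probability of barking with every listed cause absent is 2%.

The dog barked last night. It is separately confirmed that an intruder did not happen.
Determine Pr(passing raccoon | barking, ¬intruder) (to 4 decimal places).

Pr(passing raccoon | barking, ¬intruder) ≈ 0.2962

Under noisy-OR, P(barking | causes) = 1 − (1−0.02)·∏(1−qᵢ) over the active causes.
Numerator (weight on configurations with passing raccoon): 0.8334·0.01 = 0.008334
The normalizing constant is 0.02·0.99 + 0.8334·0.01 = 0.028134
P(passing raccoon | barking, ¬intruder) = 0.008334/0.028134 ≈ 0.2962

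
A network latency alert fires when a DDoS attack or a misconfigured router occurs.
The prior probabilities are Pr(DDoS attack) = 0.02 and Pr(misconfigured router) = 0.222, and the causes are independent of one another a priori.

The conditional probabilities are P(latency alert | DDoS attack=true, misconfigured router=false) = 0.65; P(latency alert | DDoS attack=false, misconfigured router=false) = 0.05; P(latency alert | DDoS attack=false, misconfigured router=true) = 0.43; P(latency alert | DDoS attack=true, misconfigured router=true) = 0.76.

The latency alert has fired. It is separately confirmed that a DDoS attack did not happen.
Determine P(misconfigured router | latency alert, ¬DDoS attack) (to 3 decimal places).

P(misconfigured router | latency alert, ¬DDoS attack) ≈ 0.710

Weight on misconfigured router=true, given the evidence: 0.43·0.222 = 0.095460
Normalizer over all consistent configurations: 0.05·0.778 + 0.43·0.222 = 0.134360
Posterior = 0.095460 / 0.134360 ≈ 0.710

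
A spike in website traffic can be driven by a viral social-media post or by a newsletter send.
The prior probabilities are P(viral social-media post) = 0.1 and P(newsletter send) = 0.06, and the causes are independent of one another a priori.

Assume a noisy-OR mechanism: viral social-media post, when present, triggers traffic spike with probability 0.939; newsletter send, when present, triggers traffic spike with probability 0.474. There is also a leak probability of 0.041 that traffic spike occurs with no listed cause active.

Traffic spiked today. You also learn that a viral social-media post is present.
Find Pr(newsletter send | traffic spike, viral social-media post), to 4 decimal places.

Under noisy-OR, P(traffic spike | causes) = 1 − (1−0.041)·∏(1−qᵢ) over the active causes.
P(traffic spike | viral social-media post) = 0.941501*0.94 + 0.96923*0.06 = 0.885011 + 0.058154 = 0.943165
Restricting to configurations with newsletter send present: 0.96923*0.06 = 0.058154.
Hence the posterior is 0.058154/0.943165 ≈ 0.0617.

Pr(newsletter send | traffic spike, viral social-media post) ≈ 0.0617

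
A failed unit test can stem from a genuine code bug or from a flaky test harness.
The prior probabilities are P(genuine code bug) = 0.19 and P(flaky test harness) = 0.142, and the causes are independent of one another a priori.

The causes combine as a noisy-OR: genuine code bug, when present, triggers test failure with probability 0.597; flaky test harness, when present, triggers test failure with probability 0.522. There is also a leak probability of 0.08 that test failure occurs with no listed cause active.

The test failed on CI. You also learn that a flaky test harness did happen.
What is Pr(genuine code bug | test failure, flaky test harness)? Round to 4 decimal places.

Pr(genuine code bug | test failure, flaky test harness) ≈ 0.2562

Under noisy-OR, P(test failure | causes) = 1 − (1−0.08)·∏(1−qᵢ) over the active causes.
For the numerator, keep only genuine code bug=true terms: 0.822777·0.19 = 0.156328
Denominator P(test failure | flaky test harness): 0.56024·0.81 + 0.822777·0.19 = 0.610122
P(genuine code bug | test failure, flaky test harness) = 0.156328/0.610122 ≈ 0.2562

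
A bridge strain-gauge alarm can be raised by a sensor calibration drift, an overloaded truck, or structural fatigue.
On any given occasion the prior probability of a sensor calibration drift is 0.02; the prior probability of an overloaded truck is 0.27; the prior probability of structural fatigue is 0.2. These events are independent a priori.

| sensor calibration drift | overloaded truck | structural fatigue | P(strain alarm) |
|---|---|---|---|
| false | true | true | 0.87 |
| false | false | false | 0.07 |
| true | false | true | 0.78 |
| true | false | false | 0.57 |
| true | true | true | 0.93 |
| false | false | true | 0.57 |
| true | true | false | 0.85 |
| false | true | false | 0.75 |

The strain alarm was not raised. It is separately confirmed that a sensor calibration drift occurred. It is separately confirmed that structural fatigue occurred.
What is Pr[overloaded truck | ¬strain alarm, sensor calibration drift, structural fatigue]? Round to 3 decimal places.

P(¬strain alarm | sensor calibration drift, structural fatigue) = 0.22·0.73 + 0.07·0.27 = 0.160600 + 0.018900 = 0.179500
Of this, 0.018900 comes from 0.07·0.27 (the overloaded truck=true cases).
P(overloaded truck | ¬strain alarm, sensor calibration drift, structural fatigue) = 0.018900 / 0.179500 ≈ 0.105

Pr[overloaded truck | ¬strain alarm, sensor calibration drift, structural fatigue] ≈ 0.105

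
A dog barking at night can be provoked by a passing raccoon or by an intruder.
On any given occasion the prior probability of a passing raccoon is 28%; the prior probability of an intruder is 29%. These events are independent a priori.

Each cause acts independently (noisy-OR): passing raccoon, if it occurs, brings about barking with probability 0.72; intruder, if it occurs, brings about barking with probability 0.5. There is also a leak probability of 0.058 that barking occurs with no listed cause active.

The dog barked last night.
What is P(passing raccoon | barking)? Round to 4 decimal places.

P(passing raccoon | barking) ≈ 0.6075

Under noisy-OR, P(barking | causes) = 1 − (1−0.058)·∏(1−qᵢ) over the active causes.
By total probability over the 4 (passing raccoon, intruder) configurations:
  P(barking) = 0.058·0.72·0.71 + 0.529·0.72·0.29 + 0.73624·0.28·0.71 + 0.86812·0.28·0.29
        = 0.029650 + 0.110455 + 0.146365 + 0.070491 = 0.356961
The terms with passing raccoon present sum to 0.216856, so
  P(passing raccoon | barking) = 0.216856 / 0.356961 ≈ 0.6075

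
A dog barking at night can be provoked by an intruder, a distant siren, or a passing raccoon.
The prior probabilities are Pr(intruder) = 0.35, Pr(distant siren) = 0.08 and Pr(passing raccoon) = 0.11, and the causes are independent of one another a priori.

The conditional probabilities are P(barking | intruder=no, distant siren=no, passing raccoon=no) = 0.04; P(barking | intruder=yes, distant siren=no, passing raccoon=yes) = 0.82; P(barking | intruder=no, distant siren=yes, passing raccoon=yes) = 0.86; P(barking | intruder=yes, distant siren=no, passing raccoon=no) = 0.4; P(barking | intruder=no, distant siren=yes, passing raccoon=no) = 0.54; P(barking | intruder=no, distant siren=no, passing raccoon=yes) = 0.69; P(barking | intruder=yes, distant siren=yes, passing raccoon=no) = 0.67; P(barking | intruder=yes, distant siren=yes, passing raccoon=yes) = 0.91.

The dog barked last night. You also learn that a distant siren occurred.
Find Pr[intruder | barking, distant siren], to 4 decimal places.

Pr[intruder | barking, distant siren] ≈ 0.3946

P(barking | distant siren) = 0.54*0.65*0.89 + 0.86*0.65*0.11 + 0.67*0.35*0.89 + 0.91*0.35*0.11 = 0.312390 + 0.061490 + 0.208705 + 0.035035 = 0.617620
Restricting to configurations with intruder present: 0.208705 + 0.035035 = 0.243740.
Hence the posterior is 0.243740/0.617620 ≈ 0.3946.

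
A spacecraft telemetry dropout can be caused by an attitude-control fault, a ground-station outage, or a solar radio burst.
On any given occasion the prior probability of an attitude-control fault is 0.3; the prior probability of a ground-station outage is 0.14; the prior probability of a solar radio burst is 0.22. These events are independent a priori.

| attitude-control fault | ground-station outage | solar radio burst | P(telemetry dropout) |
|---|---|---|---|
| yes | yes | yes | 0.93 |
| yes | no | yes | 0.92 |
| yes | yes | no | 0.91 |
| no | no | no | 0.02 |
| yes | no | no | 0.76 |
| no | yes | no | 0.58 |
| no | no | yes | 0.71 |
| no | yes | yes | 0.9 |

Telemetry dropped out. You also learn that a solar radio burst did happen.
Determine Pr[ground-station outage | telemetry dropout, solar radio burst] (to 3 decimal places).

Pr[ground-station outage | telemetry dropout, solar radio burst] ≈ 0.161

P(telemetry dropout | solar radio burst) = 0.71×0.7×0.86 + 0.9×0.7×0.14 + 0.92×0.3×0.86 + 0.93×0.3×0.14 = 0.427420 + 0.088200 + 0.237360 + 0.039060 = 0.792040
Of this, 0.127260 comes from 0.088200 + 0.039060 (the ground-station outage=true cases).
So P(ground-station outage | telemetry dropout, solar radio burst) = 0.127260/0.792040 ≈ 0.161.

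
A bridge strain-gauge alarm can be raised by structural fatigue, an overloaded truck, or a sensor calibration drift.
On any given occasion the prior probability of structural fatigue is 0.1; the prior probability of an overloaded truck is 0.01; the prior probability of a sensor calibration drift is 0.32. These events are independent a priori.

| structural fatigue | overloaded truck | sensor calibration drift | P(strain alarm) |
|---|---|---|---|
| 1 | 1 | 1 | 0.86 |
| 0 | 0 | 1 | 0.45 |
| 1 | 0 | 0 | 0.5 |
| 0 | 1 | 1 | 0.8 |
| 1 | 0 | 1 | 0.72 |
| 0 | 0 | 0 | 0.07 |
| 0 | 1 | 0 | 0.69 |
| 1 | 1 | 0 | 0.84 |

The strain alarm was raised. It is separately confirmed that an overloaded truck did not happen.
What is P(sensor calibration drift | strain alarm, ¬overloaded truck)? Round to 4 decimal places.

P(sensor calibration drift | strain alarm, ¬overloaded truck) ≈ 0.6652

Enumerate the 4 (structural fatigue, sensor calibration drift) configurations and weight by the priors:
  P(strain alarm | ¬overloaded truck) = 0.07*0.9*0.68 + 0.45*0.9*0.32 + 0.5*0.1*0.68 + 0.72*0.1*0.32
        = 0.042840 + 0.129600 + 0.034000 + 0.023040 = 0.229480
Keeping only the sensor calibration drift-present terms gives 0.152640, so
  P(sensor calibration drift | strain alarm, ¬overloaded truck) = 0.152640 / 0.229480 ≈ 0.6652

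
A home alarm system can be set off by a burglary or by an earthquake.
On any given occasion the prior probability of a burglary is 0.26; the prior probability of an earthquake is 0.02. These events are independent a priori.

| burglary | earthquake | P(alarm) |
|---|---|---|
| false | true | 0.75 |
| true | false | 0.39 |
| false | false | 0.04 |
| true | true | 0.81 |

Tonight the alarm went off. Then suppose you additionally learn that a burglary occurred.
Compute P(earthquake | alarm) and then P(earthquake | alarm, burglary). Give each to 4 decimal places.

Enumerate the 4 (burglary, earthquake) configurations and weight by the priors:
  P(alarm) = 0.04×0.74×0.98 + 0.75×0.74×0.02 + 0.39×0.26×0.98 + 0.81×0.26×0.02
        = 0.029008 + 0.011100 + 0.099372 + 0.004212 = 0.143692
Configurations with earthquake contribute 0.015312, so
  P(earthquake | alarm) = 0.015312 / 0.143692 ≈ 0.1066

With the extra evidence:
For the numerator, keep only earthquake=true terms: 0.81·0.02 = 0.016200
The normalizing constant is 0.39·0.98 + 0.81·0.02 = 0.398400
Posterior = 0.016200 / 0.398400 ≈ 0.0407

P(earthquake | alarm) ≈ 0.1066; P(earthquake | alarm, burglary) ≈ 0.0407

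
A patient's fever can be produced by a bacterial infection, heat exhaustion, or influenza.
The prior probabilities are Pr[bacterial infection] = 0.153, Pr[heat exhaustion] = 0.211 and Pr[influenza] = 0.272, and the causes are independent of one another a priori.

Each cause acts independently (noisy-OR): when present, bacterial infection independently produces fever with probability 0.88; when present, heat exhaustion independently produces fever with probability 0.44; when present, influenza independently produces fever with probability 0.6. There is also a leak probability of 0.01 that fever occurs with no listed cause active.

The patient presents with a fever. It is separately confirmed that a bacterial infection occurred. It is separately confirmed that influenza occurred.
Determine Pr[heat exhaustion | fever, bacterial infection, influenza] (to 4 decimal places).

Pr[heat exhaustion | fever, bacterial infection, influenza] ≈ 0.2146

Under noisy-OR, P(fever | causes) = 1 − (1−0.01)·∏(1−qᵢ) over the active causes.
For the numerator, keep only heat exhaustion=true terms: 0.973389·0.211 = 0.205385
The normalizing constant is 0.95248·0.789 + 0.973389·0.211 = 0.956892
Posterior = 0.205385 / 0.956892 ≈ 0.2146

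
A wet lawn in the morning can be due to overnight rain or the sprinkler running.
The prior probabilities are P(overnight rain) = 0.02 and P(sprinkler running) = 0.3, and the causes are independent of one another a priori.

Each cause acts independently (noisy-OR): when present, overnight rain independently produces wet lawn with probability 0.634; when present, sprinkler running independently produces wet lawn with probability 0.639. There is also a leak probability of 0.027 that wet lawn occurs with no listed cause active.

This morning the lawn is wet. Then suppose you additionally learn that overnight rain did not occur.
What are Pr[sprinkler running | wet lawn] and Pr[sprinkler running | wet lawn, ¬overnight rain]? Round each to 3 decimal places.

Pr[sprinkler running | wet lawn] ≈ 0.877; Pr[sprinkler running | wet lawn, ¬overnight rain] ≈ 0.911

Under noisy-OR, P(wet lawn | causes) = 1 − (1−0.027)·∏(1−qᵢ) over the active causes.
P(wet lawn) = 0.027*0.98*0.7 + 0.648747*0.98*0.3 + 0.643882*0.02*0.7 + 0.871441*0.02*0.3 = 0.018522 + 0.190732 + 0.009014 + 0.005229 = 0.223497
Restricting to configurations with sprinkler running present: 0.190732 + 0.005229 = 0.195961.
So P(sprinkler running | wet lawn) = 0.195961/0.223497 ≈ 0.877.

Now also conditioning on overnight rain≠true:
P(wet lawn | ¬overnight rain) = 0.027·0.7 + 0.648747·0.3 = 0.018900 + 0.194624 = 0.213524
The sprinkler running-present share is 0.648747·0.3 = 0.194624.
P(sprinkler running | wet lawn, ¬overnight rain) = 0.194624 / 0.213524 ≈ 0.911
Ruling out overnight rain raises the posterior on sprinkler running — the flip side of explaining away.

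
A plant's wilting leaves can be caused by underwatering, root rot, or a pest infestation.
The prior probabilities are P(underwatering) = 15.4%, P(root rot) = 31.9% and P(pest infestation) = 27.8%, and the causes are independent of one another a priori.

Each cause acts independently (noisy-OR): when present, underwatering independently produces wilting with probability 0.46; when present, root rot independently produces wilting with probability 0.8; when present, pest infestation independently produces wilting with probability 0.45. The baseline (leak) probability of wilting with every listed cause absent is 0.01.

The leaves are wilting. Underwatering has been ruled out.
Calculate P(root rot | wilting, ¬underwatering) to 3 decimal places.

P(root rot | wilting, ¬underwatering) ≈ 0.743

Under noisy-OR, P(wilting | causes) = 1 − (1−0.01)·∏(1−qᵢ) over the active causes.
For the numerator, keep only root rot=true terms: 0.184715 + 0.079025 = 0.263740
Denominator P(wilting | ¬underwatering): 0.01×0.681×0.722 + 0.4555×0.681×0.278 + 0.802×0.319×0.722 + 0.8911×0.319×0.278 = 0.354891
P(root rot | wilting, ¬underwatering) = 0.263740/0.354891 ≈ 0.743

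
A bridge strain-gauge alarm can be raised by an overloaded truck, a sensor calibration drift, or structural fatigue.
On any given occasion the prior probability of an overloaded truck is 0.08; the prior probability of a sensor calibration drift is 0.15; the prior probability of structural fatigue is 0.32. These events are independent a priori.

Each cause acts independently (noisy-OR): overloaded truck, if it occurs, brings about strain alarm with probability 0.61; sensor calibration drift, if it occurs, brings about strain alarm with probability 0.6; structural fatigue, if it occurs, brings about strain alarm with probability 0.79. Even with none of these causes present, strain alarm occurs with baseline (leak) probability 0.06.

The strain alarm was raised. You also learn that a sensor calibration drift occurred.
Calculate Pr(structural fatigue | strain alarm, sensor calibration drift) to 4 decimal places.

Pr(structural fatigue | strain alarm, sensor calibration drift) ≈ 0.4039

Under noisy-OR, P(strain alarm | causes) = 1 − (1−0.06)·∏(1−qᵢ) over the active causes.
Weight on structural fatigue=true, given the evidence: 0.271154 + 0.024812 = 0.295966
Denominator P(strain alarm | sensor calibration drift): 0.624×0.92×0.68 + 0.92104×0.92×0.32 + 0.85336×0.08×0.68 + 0.969206×0.08×0.32 = 0.732763
Posterior = 0.295966 / 0.732763 ≈ 0.4039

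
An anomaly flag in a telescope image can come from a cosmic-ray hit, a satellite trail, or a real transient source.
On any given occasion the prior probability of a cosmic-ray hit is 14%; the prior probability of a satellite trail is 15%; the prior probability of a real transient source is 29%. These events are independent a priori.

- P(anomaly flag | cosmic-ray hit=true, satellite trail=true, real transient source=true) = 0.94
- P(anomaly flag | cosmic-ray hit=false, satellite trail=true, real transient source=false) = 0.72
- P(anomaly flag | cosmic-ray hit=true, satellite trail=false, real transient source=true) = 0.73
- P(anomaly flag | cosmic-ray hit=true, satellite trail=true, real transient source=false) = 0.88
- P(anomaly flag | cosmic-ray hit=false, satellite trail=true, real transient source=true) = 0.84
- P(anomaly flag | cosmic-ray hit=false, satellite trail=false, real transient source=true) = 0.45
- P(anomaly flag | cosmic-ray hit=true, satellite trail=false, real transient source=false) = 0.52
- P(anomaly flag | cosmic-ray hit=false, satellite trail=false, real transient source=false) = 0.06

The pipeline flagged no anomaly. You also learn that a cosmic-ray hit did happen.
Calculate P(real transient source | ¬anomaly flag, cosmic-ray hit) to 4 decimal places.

P(real transient source | ¬anomaly flag, cosmic-ray hit) ≈ 0.1861

By total probability over the 4 (satellite trail, real transient source) configurations:
  P(¬anomaly flag | cosmic-ray hit) = 0.48×0.85×0.71 + 0.27×0.85×0.29 + 0.12×0.15×0.71 + 0.06×0.15×0.29
        = 0.289680 + 0.066555 + 0.012780 + 0.002610 = 0.371625
Keeping only the real transient source-present terms gives 0.069165, so
  P(real transient source | ¬anomaly flag, cosmic-ray hit) = 0.069165 / 0.371625 ≈ 0.1861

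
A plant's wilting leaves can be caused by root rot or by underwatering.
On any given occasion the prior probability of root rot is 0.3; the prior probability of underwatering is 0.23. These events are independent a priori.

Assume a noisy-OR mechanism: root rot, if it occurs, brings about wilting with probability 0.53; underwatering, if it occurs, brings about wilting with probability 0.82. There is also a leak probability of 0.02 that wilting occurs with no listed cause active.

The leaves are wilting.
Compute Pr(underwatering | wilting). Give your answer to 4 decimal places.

Pr(underwatering | wilting) ≈ 0.5913

Under noisy-OR, P(wilting | causes) = 1 − (1−0.02)·∏(1−qᵢ) over the active causes.
Weight on underwatering=true, given the evidence: 0.132600 + 0.063279 = 0.195879
Normalizer over all consistent configurations: 0.02·0.7·0.77 + 0.8236·0.7·0.23 + 0.5394·0.3·0.77 + 0.917092·0.3·0.23 = 0.331260
Posterior = 0.195879 / 0.331260 ≈ 0.5913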